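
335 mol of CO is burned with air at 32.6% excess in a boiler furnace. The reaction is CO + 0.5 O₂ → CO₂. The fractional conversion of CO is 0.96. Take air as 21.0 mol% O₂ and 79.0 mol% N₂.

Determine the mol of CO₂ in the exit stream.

Stoichiometric O₂ = 0.5 × 335 = 167.5 mol; O₂ fed = 167.5 × 1.326 = 222.1 mol.
N₂ fed = 222.1 × 79/21 = 835.5 mol.
Fuel reacted = 0.96 × 335 → ξ = 321.6 mol.
Outlet (n = n₀ + ν ξ):
  CO: 335 − 1(321.6) = 13.4
  O₂: 222.1 − 0.5(321.6) = 61.31
  N₂: 835.5 (inert)
  CO₂: 0 + 1(321.6) = 321.6

322 mol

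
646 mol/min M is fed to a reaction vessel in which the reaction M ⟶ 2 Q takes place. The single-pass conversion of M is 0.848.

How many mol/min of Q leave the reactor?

1100 mol/min

M reacted = 0.848 × 646 = 547.8 mol/min; ν_M = −1, so ξ = 547.8/1 = 547.8 mol/min.
Outlet amounts (n = n₀ + ν ξ):
  M: 646 − 1(547.8) = 98.19
  Q: 0 + 2(547.8) = 1096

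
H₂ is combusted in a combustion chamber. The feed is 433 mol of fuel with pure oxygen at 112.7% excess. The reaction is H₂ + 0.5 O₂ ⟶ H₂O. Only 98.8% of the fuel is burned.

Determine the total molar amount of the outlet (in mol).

680 mol

Stoichiometric O₂ = 0.5 × 433 = 216.5 mol; O₂ fed = 216.5 × 2.127 = 460.5 mol.
Fuel reacted = 0.988 × 433 → ξ = 427.8 mol.
Outlet (n = n₀ + ν ξ):
  H₂: 433 − 1(427.8) = 5.196
  O₂: 460.5 − 0.5(427.8) = 246.6
  H₂O: 0 + 1(427.8) = 427.8
Total out = 5.196 + 246.6 + 427.8 = 679.6 mol.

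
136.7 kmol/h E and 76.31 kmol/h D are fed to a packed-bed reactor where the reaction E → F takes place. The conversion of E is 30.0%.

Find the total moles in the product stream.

E reacted = 0.3 × 136.7 = 41.01 kmol/h; ν_E = −1, so ξ = 41.01/1 = 41.01 kmol/h.
Outlet amounts (n = n₀ + ν ξ):
  E: 136.7 − 1(41.01) = 95.69
  F: 0 + 1(41.01) = 41.01
  D: 76.31 (inert)
Total out = 95.69 + 41.01 + 76.31 = 213 kmol/h.

213 kmol/h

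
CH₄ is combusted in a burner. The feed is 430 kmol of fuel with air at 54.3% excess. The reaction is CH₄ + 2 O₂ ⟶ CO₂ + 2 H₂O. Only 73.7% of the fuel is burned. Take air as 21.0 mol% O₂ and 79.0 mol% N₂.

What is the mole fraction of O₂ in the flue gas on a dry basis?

Stoichiometric O₂ = 2 × 430 = 860 kmol; O₂ fed = 860 × 1.543 = 1327 kmol.
N₂ fed = 1327 × 79/21 = 4992 kmol.
Fuel reacted = 0.737 × 430 → ξ = 316.9 kmol.
Outlet (n = n₀ + ν ξ):
  CH₄: 430 − 1(316.9) = 113.1
  O₂: 1327 − 2(316.9) = 693.2
  N₂: 4992 (inert)
  CO₂: 0 + 1(316.9) = 316.9
  H₂O: 0 + 2(316.9) = 633.8
Dry total = 6115 kmol; y_O₂ (dry) = 693.2 / 6115 = 0.1134.

0.113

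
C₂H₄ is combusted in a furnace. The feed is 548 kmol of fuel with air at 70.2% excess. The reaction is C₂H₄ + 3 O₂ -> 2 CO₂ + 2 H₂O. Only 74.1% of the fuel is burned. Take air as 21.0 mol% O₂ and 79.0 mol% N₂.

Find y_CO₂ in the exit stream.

Stoichiometric O₂ = 3 × 548 = 1644 kmol; O₂ fed = 1644 × 1.702 = 2798 kmol.
N₂ fed = 2798 × 79/21 = 10530 kmol.
Fuel reacted = 0.741 × 548 → ξ = 406.1 kmol.
Outlet (n = n₀ + ν ξ):
  C₂H₄: 548 − 1(406.1) = 141.9
  O₂: 2798 − 3(406.1) = 1580
  N₂: 10530 (inert)
  CO₂: 0 + 2(406.1) = 812.1
  H₂O: 0 + 2(406.1) = 812.1
Total out = 13870 kmol; y_CO₂ = 812.1 / 13870 = 0.05854.

0.0585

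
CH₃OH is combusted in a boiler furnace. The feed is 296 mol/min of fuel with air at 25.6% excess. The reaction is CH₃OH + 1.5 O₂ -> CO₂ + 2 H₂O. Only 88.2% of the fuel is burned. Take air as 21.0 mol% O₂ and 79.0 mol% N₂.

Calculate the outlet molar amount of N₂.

2100 mol/min

Stoichiometric O₂ = 1.5 × 296 = 444 mol/min; O₂ fed = 444 × 1.256 = 557.7 mol/min.
N₂ fed = 557.7 × 79/21 = 2098 mol/min.
Fuel reacted = 0.882 × 296 → ξ = 261.1 mol/min.
Outlet (n = n₀ + ν ξ):
  CH₃OH: 296 − 1(261.1) = 34.93
  O₂: 557.7 − 1.5(261.1) = 166.1
  N₂: 2098 (inert)
  CO₂: 0 + 1(261.1) = 261.1
  H₂O: 0 + 2(261.1) = 522.1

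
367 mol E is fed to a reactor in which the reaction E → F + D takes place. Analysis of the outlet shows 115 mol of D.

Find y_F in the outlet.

For D: n = n₀ + 1ξ → 115 = 0 + 1ξ, giving ξ = 115 mol.
Outlet amounts (n = n₀ + ν ξ):
  E: 367 − 1(115) = 252
  F: 0 + 1(115) = 115
  D: 0 + 1(115) = 115
Total out = 482 mol; y_F = 115 / 482 = 0.2386.

0.239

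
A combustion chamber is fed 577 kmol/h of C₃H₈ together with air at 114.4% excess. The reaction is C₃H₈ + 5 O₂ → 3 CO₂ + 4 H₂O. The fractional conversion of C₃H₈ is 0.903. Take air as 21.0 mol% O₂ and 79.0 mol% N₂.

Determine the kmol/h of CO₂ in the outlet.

1560 kmol/h

Stoichiometric O₂ = 5 × 577 = 2885 kmol/h; O₂ fed = 2885 × 2.144 = 6185 kmol/h.
N₂ fed = 6185 × 79/21 = 23270 kmol/h.
Fuel reacted = 0.903 × 577 → ξ = 521 kmol/h.
Outlet (n = n₀ + ν ξ):
  C₃H₈: 577 − 1(521) = 55.97
  O₂: 6185 − 5(521) = 3580
  N₂: 23270 (inert)
  CO₂: 0 + 3(521) = 1563
  H₂O: 0 + 4(521) = 2084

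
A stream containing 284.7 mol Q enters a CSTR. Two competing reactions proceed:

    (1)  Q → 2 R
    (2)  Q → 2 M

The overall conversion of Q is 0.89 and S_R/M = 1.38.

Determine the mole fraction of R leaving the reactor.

Conversion of Q: Q consumed = 0.89 × 284.7 = 253.4 mol = 1ξ₁ + 1ξ₂.
Selectivity: 2ξ₁ / (2ξ₂) = 1.38 → ξ₁ = 1.38 ξ₂.
Substitute: (1·1.38 + 1) ξ₂ = 253.4 → ξ₂ = 106.5 mol, ξ₁ = 146.9 mol.
Outlet amounts (n = n₀ + Σ ν·ξ):
  Q: 284.7 − 1(146.9) − 1(106.5) = 31.32
  R: 0 + 2(146.9) = 293.8
  M: 0 + 2(106.5) = 212.9
Total out = 538.1 mol; y_R = 293.8 / 538.1 = 0.5461.

0.546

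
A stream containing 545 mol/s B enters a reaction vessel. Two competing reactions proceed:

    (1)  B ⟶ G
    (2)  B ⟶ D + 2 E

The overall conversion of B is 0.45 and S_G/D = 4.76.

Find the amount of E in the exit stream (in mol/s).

85.2 mol/s

Conversion of B: B consumed = 0.45 × 545 = 245.2 mol/s = 1ξ₁ + 1ξ₂.
Selectivity: 1ξ₁ / (1ξ₂) = 4.76 → ξ₁ = 4.76 ξ₂.
Substitute: (1·4.76 + 1) ξ₂ = 245.2 → ξ₂ = 42.58 mol/s, ξ₁ = 202.7 mol/s.
Outlet amounts (n = n₀ + Σ ν·ξ):
  B: 545 − 1(202.7) − 1(42.58) = 299.8
  G: 0 + 1(202.7) = 202.7
  D: 0 + 1(42.58) = 42.58
  E: 0 + 2(42.58) = 85.16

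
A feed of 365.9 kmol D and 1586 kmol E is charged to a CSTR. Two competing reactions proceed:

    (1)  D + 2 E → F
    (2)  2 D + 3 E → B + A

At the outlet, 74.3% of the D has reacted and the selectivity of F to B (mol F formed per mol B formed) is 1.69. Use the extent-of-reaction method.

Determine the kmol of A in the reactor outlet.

Conversion of D: D consumed = 0.743 × 365.9 = 271.9 kmol = 1ξ₁ + 2ξ₂.
Selectivity: 1ξ₁ / (1ξ₂) = 1.69 → ξ₁ = 1.69 ξ₂.
Substitute: (1·1.69 + 2) ξ₂ = 271.9 → ξ₂ = 73.68 kmol, ξ₁ = 124.5 kmol.
Outlet amounts (n = n₀ + Σ ν·ξ):
  D: 365.9 − 1(124.5) − 2(73.68) = 94.04
  E: 1586 − 2(124.5) − 3(73.68) = 1116
  F: 0 + 1(124.5) = 124.5
  B: 0 + 1(73.68) = 73.68
  A: 0 + 1(73.68) = 73.68

73.7 kmol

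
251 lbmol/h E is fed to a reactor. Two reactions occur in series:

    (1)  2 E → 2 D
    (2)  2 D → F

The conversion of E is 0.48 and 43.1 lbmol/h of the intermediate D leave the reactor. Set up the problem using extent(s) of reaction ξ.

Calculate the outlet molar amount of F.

38.7 lbmol/h

Conversion of E: E consumed = 2ξ₁ = 0.48 × 251 → ξ₁ = 60.24 lbmol/h.
D balance: n_D = 0 + 2ξ₁ − 2ξ₂ = 43.1 → ξ₂ = (2·60.24 − 43.1)/2 = 38.69 lbmol/h.
Outlet amounts (n = n₀ + Σ ν·ξ):
  E: 251 − 2(60.24) = 130.5
  D: 0 + 2(60.24) − 2(38.69) = 43.1
  F: 0 + 1(38.69) = 38.69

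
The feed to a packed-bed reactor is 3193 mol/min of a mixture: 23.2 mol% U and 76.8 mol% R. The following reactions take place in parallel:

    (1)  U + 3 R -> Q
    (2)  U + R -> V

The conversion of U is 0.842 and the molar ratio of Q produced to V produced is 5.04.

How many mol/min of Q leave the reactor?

520 mol/min

Conversion of U: U consumed = 0.842 × 740.8 = 623.7 mol/min = 1ξ₁ + 1ξ₂.
Selectivity: 1ξ₁ / (1ξ₂) = 5.04 → ξ₁ = 5.04 ξ₂.
Substitute: (1·5.04 + 1) ξ₂ = 623.7 → ξ₂ = 103.3 mol/min, ξ₁ = 520.5 mol/min.
Outlet amounts (n = n₀ + Σ ν·ξ):
  U: 740.8 − 1(520.5) − 1(103.3) = 117
  R: 2452 − 3(520.5) − 1(103.3) = 787.6
  Q: 0 + 1(520.5) = 520.5
  V: 0 + 1(103.3) = 103.3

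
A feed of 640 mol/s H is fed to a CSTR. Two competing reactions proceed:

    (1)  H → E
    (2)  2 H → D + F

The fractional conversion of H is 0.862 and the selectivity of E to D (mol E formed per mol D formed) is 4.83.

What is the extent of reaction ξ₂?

ξ₂ = 80.8 mol/s

Conversion of H: H consumed = 0.862 × 640 = 551.7 mol/s = 1ξ₁ + 2ξ₂.
Selectivity: 1ξ₁ / (1ξ₂) = 4.83 → ξ₁ = 4.83 ξ₂.
Substitute: (1·4.83 + 2) ξ₂ = 551.7 → ξ₂ = 80.77 mol/s, ξ₁ = 390.1 mol/s.
Outlet amounts (n = n₀ + Σ ν·ξ):
  H: 640 − 1(390.1) − 2(80.77) = 88.32
  E: 0 + 1(390.1) = 390.1
  D: 0 + 1(80.77) = 80.77
  F: 0 + 1(80.77) = 80.77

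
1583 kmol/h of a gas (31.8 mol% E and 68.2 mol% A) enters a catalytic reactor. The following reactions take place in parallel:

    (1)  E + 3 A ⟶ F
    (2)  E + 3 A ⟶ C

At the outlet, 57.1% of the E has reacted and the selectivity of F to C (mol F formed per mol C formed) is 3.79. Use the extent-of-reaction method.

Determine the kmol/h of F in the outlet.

227 kmol/h

Conversion of E: E consumed = 0.571 × 503.4 = 287.4 kmol/h = 1ξ₁ + 1ξ₂.
Selectivity: 1ξ₁ / (1ξ₂) = 3.79 → ξ₁ = 3.79 ξ₂.
Substitute: (1·3.79 + 1) ξ₂ = 287.4 → ξ₂ = 60.01 kmol/h, ξ₁ = 227.4 kmol/h.
Outlet amounts (n = n₀ + Σ ν·ξ):
  E: 503.4 − 1(227.4) − 1(60.01) = 216
  A: 1080 − 3(227.4) − 3(60.01) = 217.3
  F: 0 + 1(227.4) = 227.4
  C: 0 + 1(60.01) = 60.01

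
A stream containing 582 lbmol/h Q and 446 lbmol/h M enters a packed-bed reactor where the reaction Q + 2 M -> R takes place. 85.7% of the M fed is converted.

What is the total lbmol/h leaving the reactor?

M reacted = 0.857 × 446 = 382.2 lbmol/h; ν_M = −2, so ξ = 382.2/2 = 191.1 lbmol/h.
Outlet amounts (n = n₀ + ν ξ):
  Q: 582 − 1(191.1) = 390.9
  M: 446 − 2(191.1) = 63.78
  R: 0 + 1(191.1) = 191.1
Total out = 390.9 + 63.78 + 191.1 = 645.8 lbmol/h.

646 lbmol/h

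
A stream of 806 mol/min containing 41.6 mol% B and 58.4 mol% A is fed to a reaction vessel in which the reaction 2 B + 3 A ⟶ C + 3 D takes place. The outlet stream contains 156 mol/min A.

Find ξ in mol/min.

For A: n = n₀ − 3ξ → 156 = 470.7 − 3ξ, giving ξ = 104.9 mol/min.
Outlet amounts (n = n₀ + ν ξ):
  B: 335.3 − 2(104.9) = 125.5
  A: 470.7 − 3(104.9) = 156
  C: 0 + 1(104.9) = 104.9
  D: 0 + 3(104.9) = 314.7

ξ = 105 mol/min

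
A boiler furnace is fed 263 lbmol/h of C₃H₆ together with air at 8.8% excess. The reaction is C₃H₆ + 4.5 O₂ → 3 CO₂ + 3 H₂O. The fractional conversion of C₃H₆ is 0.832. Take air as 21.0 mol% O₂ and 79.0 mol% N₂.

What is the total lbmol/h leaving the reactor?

6500 lbmol/h

Stoichiometric O₂ = 4.5 × 263 = 1184 lbmol/h; O₂ fed = 1184 × 1.088 = 1288 lbmol/h.
N₂ fed = 1288 × 79/21 = 4844 lbmol/h.
Fuel reacted = 0.832 × 263 → ξ = 218.8 lbmol/h.
Outlet (n = n₀ + ν ξ):
  C₃H₆: 263 − 1(218.8) = 44.18
  O₂: 1288 − 4.5(218.8) = 303
  N₂: 4844 (inert)
  CO₂: 0 + 3(218.8) = 656.4
  H₂O: 0 + 3(218.8) = 656.4
Total out = 44.18 + 303 + 4844 + 656.4 + 656.4 = 6504 lbmol/h.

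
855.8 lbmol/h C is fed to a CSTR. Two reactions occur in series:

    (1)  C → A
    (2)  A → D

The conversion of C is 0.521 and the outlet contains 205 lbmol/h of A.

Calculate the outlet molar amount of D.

241 lbmol/h

Conversion of C: C consumed = 1ξ₁ = 0.521 × 855.8 → ξ₁ = 445.9 lbmol/h.
A balance: n_A = 0 + 1ξ₁ − 1ξ₂ = 205 → ξ₂ = (1·445.9 − 205)/1 = 240.9 lbmol/h.
Outlet amounts (n = n₀ + Σ ν·ξ):
  C: 855.8 − 1(445.9) = 409.9
  A: 0 + 1(445.9) − 1(240.9) = 205
  D: 0 + 1(240.9) = 240.9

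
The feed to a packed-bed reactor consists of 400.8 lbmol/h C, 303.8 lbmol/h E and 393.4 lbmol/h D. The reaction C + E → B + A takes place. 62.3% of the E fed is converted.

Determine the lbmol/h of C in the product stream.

E reacted = 0.623 × 303.8 = 189.3 lbmol/h; ν_E = −1, so ξ = 189.3/1 = 189.3 lbmol/h.
Outlet amounts (n = n₀ + ν ξ):
  C: 400.8 − 1(189.3) = 211.5
  E: 303.8 − 1(189.3) = 114.5
  B: 0 + 1(189.3) = 189.3
  A: 0 + 1(189.3) = 189.3
  D: 393.4 (inert)

212 lbmol/h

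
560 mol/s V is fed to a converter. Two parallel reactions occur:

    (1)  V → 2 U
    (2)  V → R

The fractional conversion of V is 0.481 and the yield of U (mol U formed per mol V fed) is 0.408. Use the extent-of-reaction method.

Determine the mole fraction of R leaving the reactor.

0.23

Yield of U: 2ξ₁ / 560 = 0.408 → ξ₁ = 114.2 mol/s.
Conversion of V: 1ξ₁ + 1ξ₂ = 0.481 × 560 = 269.4 → ξ₂ = 155.1 mol/s.
Outlet amounts (n = n₀ + Σ ν·ξ):
  V: 560 − 1(114.2) − 1(155.1) = 290.6
  U: 0 + 2(114.2) = 228.5
  R: 0 + 1(155.1) = 155.1
Total out = 674.2 mol/s; y_R = 155.1 / 674.2 = 0.2301.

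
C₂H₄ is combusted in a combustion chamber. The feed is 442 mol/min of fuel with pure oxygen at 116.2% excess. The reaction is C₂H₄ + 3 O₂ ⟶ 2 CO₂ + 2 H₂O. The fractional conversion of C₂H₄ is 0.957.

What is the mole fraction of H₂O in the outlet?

Stoichiometric O₂ = 3 × 442 = 1326 mol/min; O₂ fed = 1326 × 2.162 = 2867 mol/min.
Fuel reacted = 0.957 × 442 → ξ = 423 mol/min.
Outlet (n = n₀ + ν ξ):
  C₂H₄: 442 − 1(423) = 19.01
  O₂: 2867 − 3(423) = 1598
  CO₂: 0 + 2(423) = 846
  H₂O: 0 + 2(423) = 846
Total out = 3309 mol/min; y_H₂O = 846 / 3309 = 0.2557.

0.256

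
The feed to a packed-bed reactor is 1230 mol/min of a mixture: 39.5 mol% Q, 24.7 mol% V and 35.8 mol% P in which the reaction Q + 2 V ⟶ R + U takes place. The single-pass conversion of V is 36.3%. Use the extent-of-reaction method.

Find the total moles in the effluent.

1170 mol/min

V reacted = 0.363 × 303.8 = 110.3 mol/min; ν_V = −2, so ξ = 110.3/2 = 55.14 mol/min.
Outlet amounts (n = n₀ + ν ξ):
  Q: 485.9 − 1(55.14) = 430.7
  V: 303.8 − 2(55.14) = 193.5
  R: 0 + 1(55.14) = 55.14
  U: 0 + 1(55.14) = 55.14
  P: 440.3 (inert)
Total out = 430.7 + 193.5 + 55.14 + 55.14 + 440.3 = 1175 mol/min.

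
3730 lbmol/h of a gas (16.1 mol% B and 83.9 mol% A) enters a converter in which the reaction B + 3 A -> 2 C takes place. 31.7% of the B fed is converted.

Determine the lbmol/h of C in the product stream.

B reacted = 0.317 × 600.5 = 190.4 lbmol/h; ν_B = −1, so ξ = 190.4/1 = 190.4 lbmol/h.
Outlet amounts (n = n₀ + ν ξ):
  B: 600.5 − 1(190.4) = 410.2
  A: 3129 − 3(190.4) = 2558
  C: 0 + 2(190.4) = 380.7

381 lbmol/h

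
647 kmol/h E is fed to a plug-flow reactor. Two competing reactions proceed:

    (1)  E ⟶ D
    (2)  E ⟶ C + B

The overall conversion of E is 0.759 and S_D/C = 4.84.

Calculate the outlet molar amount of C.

Conversion of E: E consumed = 0.759 × 647 = 491.1 kmol/h = 1ξ₁ + 1ξ₂.
Selectivity: 1ξ₁ / (1ξ₂) = 4.84 → ξ₁ = 4.84 ξ₂.
Substitute: (1·4.84 + 1) ξ₂ = 491.1 → ξ₂ = 84.09 kmol/h, ξ₁ = 407 kmol/h.
Outlet amounts (n = n₀ + Σ ν·ξ):
  E: 647 − 1(407) − 1(84.09) = 155.9
  D: 0 + 1(407) = 407
  C: 0 + 1(84.09) = 84.09
  B: 0 + 1(84.09) = 84.09

84.1 kmol/h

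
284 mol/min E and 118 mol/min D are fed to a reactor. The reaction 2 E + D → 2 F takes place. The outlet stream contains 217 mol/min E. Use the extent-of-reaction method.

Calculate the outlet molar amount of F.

67 mol/min

For E: n = n₀ − 2ξ → 217 = 284 − 2ξ, giving ξ = 33.5 mol/min.
Outlet amounts (n = n₀ + ν ξ):
  E: 284 − 2(33.5) = 217
  D: 118 − 1(33.5) = 84.5
  F: 0 + 2(33.5) = 67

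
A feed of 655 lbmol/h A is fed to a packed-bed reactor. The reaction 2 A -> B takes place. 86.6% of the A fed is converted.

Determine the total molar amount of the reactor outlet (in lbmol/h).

371 lbmol/h

A reacted = 0.866 × 655 = 567.2 lbmol/h; ν_A = −2, so ξ = 567.2/2 = 283.6 lbmol/h.
Outlet amounts (n = n₀ + ν ξ):
  A: 655 − 2(283.6) = 87.77
  B: 0 + 1(283.6) = 283.6
Total out = 87.77 + 283.6 = 371.4 lbmol/h.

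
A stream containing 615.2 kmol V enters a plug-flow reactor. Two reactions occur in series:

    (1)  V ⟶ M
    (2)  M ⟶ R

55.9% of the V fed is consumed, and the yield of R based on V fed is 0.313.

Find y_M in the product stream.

0.246

Conversion of V: V consumed = 1ξ₁ = 0.559 × 615.2 → ξ₁ = 343.9 kmol.
Yield of R: 1ξ₂ / 615.2 = 0.313 → ξ₂ = 192.6 kmol.
Outlet amounts (n = n₀ + Σ ν·ξ):
  V: 615.2 − 1(343.9) = 271.3
  M: 0 + 1(343.9) − 1(192.6) = 151.3
  R: 0 + 1(192.6) = 192.6
Total out = 615.2 kmol; y_M = 151.3 / 615.2 = 0.246.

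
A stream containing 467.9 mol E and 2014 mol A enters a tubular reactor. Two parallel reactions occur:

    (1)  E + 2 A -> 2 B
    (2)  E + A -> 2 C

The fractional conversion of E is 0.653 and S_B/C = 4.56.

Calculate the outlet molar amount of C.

Conversion of E: E consumed = 0.653 × 467.9 = 305.5 mol = 1ξ₁ + 1ξ₂.
Selectivity: 2ξ₁ / (2ξ₂) = 4.56 → ξ₁ = 4.56 ξ₂.
Substitute: (1·4.56 + 1) ξ₂ = 305.5 → ξ₂ = 54.95 mol, ξ₁ = 250.6 mol.
Outlet amounts (n = n₀ + Σ ν·ξ):
  E: 467.9 − 1(250.6) − 1(54.95) = 162.4
  A: 2014 − 2(250.6) − 1(54.95) = 1458
  B: 0 + 2(250.6) = 501.2
  C: 0 + 2(54.95) = 109.9

110 mol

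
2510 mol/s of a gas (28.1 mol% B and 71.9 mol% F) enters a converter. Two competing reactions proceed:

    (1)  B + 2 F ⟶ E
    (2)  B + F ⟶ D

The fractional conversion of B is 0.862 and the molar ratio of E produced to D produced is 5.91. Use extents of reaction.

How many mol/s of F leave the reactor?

Conversion of B: B consumed = 0.862 × 705.3 = 608 mol/s = 1ξ₁ + 1ξ₂.
Selectivity: 1ξ₁ / (1ξ₂) = 5.91 → ξ₁ = 5.91 ξ₂.
Substitute: (1·5.91 + 1) ξ₂ = 608 → ξ₂ = 87.99 mol/s, ξ₁ = 520 mol/s.
Outlet amounts (n = n₀ + Σ ν·ξ):
  B: 705.3 − 1(520) − 1(87.99) = 97.33
  F: 1805 − 2(520) − 1(87.99) = 676.7
  E: 0 + 1(520) = 520
  D: 0 + 1(87.99) = 87.99

677 mol/s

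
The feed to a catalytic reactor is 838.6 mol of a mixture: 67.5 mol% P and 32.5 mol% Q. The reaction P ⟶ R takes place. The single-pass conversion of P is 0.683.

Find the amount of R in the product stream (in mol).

387 mol

P reacted = 0.683 × 566.1 = 386.6 mol; ν_P = −1, so ξ = 386.6/1 = 386.6 mol.
Outlet amounts (n = n₀ + ν ξ):
  P: 566.1 − 1(386.6) = 179.4
  R: 0 + 1(386.6) = 386.6
  Q: 272.5 (inert)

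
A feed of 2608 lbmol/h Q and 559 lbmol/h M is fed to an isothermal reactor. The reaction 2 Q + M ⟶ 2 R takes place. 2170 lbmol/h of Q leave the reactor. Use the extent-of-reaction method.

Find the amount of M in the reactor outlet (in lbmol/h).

340 lbmol/h

For Q: n = n₀ − 2ξ → 2170 = 2608 − 2ξ, giving ξ = 219 lbmol/h.
Outlet amounts (n = n₀ + ν ξ):
  Q: 2608 − 2(219) = 2170
  M: 559 − 1(219) = 340
  R: 0 + 2(219) = 438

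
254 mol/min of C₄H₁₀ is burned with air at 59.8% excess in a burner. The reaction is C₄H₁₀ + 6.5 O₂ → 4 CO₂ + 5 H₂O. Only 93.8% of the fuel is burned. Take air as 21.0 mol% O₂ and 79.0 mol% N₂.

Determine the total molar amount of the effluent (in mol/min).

13200 mol/min

Stoichiometric O₂ = 6.5 × 254 = 1651 mol/min; O₂ fed = 1651 × 1.598 = 2638 mol/min.
N₂ fed = 2638 × 79/21 = 9925 mol/min.
Fuel reacted = 0.938 × 254 → ξ = 238.3 mol/min.
Outlet (n = n₀ + ν ξ):
  C₄H₁₀: 254 − 1(238.3) = 15.75
  O₂: 2638 − 6.5(238.3) = 1090
  N₂: 9925 (inert)
  CO₂: 0 + 4(238.3) = 953
  H₂O: 0 + 5(238.3) = 1191
Total out = 15.75 + 1090 + 9925 + 953 + 1191 = 13170 mol/min.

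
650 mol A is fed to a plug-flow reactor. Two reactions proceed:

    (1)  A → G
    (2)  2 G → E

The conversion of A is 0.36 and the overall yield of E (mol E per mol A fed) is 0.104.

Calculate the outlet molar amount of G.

98.8 mol

Conversion of A: A consumed = 1ξ₁ = 0.36 × 650 → ξ₁ = 234 mol.
Yield of E: 1ξ₂ / 650 = 0.104 → ξ₂ = 67.6 mol.
Outlet amounts (n = n₀ + Σ ν·ξ):
  A: 650 − 1(234) = 416
  G: 0 + 1(234) − 2(67.6) = 98.8
  E: 0 + 1(67.6) = 67.6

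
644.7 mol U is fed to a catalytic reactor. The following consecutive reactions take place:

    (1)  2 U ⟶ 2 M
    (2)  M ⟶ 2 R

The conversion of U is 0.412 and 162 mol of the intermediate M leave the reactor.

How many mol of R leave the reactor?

Conversion of U: U consumed = 2ξ₁ = 0.412 × 644.7 → ξ₁ = 132.8 mol.
M balance: n_M = 0 + 2ξ₁ − 1ξ₂ = 162 → ξ₂ = (2·132.8 − 162)/1 = 103.6 mol.
Outlet amounts (n = n₀ + Σ ν·ξ):
  U: 644.7 − 2(132.8) = 379.1
  M: 0 + 2(132.8) − 1(103.6) = 162
  R: 0 + 2(103.6) = 207.2

207 mol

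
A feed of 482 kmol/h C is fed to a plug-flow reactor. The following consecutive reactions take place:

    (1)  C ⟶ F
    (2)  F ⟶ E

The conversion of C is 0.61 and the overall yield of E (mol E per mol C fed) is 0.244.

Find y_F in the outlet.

Conversion of C: C consumed = 1ξ₁ = 0.61 × 482 → ξ₁ = 294 kmol/h.
Yield of E: 1ξ₂ / 482 = 0.244 → ξ₂ = 117.6 kmol/h.
Outlet amounts (n = n₀ + Σ ν·ξ):
  C: 482 − 1(294) = 188
  F: 0 + 1(294) − 1(117.6) = 176.4
  E: 0 + 1(117.6) = 117.6
Total out = 482 kmol/h; y_F = 176.4 / 482 = 0.366.

0.366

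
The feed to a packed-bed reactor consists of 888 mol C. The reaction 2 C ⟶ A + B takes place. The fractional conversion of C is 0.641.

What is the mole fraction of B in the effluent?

0.321

C reacted = 0.641 × 888 = 569.2 mol; ν_C = −2, so ξ = 569.2/2 = 284.6 mol.
Outlet amounts (n = n₀ + ν ξ):
  C: 888 − 2(284.6) = 318.8
  A: 0 + 1(284.6) = 284.6
  B: 0 + 1(284.6) = 284.6
Total out = 888 mol; y_B = 284.6 / 888 = 0.3205.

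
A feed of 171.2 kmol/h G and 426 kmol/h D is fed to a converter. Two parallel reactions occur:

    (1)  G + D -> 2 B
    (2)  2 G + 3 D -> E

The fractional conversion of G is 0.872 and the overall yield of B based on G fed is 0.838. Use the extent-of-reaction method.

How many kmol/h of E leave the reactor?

Yield of B: 2ξ₁ / 171.2 = 0.838 → ξ₁ = 71.73 kmol/h.
Conversion of G: 1ξ₁ + 2ξ₂ = 0.872 × 171.2 = 149.3 → ξ₂ = 38.78 kmol/h.
Outlet amounts (n = n₀ + Σ ν·ξ):
  G: 171.2 − 1(71.73) − 2(38.78) = 21.91
  D: 426 − 1(71.73) − 3(38.78) = 237.9
  B: 0 + 2(71.73) = 143.5
  E: 0 + 1(38.78) = 38.78

38.8 kmol/h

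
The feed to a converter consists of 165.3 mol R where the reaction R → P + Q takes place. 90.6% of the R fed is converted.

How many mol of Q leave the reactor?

150 mol

R reacted = 0.906 × 165.3 = 149.8 mol; ν_R = −1, so ξ = 149.8/1 = 149.8 mol.
Outlet amounts (n = n₀ + ν ξ):
  R: 165.3 − 1(149.8) = 15.54
  P: 0 + 1(149.8) = 149.8
  Q: 0 + 1(149.8) = 149.8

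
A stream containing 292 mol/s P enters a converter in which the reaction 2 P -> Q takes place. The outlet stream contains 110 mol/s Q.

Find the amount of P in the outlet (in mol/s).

For Q: n = n₀ + 1ξ → 110 = 0 + 1ξ, giving ξ = 110 mol/s.
Outlet amounts (n = n₀ + ν ξ):
  P: 292 − 2(110) = 72
  Q: 0 + 1(110) = 110

72 mol/s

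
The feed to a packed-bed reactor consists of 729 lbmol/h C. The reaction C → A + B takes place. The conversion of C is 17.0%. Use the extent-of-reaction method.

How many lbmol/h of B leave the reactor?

124 lbmol/h

C reacted = 0.17 × 729 = 123.9 lbmol/h; ν_C = −1, so ξ = 123.9/1 = 123.9 lbmol/h.
Outlet amounts (n = n₀ + ν ξ):
  C: 729 − 1(123.9) = 605.1
  A: 0 + 1(123.9) = 123.9
  B: 0 + 1(123.9) = 123.9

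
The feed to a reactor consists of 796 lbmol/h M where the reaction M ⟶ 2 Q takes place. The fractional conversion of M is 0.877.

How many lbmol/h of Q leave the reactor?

1400 lbmol/h

M reacted = 0.877 × 796 = 698.1 lbmol/h; ν_M = −1, so ξ = 698.1/1 = 698.1 lbmol/h.
Outlet amounts (n = n₀ + ν ξ):
  M: 796 − 1(698.1) = 97.91
  Q: 0 + 2(698.1) = 1396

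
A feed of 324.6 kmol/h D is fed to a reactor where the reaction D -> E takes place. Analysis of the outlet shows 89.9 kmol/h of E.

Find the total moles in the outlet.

325 kmol/h

For E: n = n₀ + 1ξ → 89.9 = 0 + 1ξ, giving ξ = 89.9 kmol/h.
Outlet amounts (n = n₀ + ν ξ):
  D: 324.6 − 1(89.9) = 234.7
  E: 0 + 1(89.9) = 89.9
Total out = 234.7 + 89.9 = 324.6 kmol/h.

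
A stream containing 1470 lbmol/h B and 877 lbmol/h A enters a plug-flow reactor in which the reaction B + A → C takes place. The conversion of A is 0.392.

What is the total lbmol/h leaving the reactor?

2000 lbmol/h

A reacted = 0.392 × 877 = 343.8 lbmol/h; ν_A = −1, so ξ = 343.8/1 = 343.8 lbmol/h.
Outlet amounts (n = n₀ + ν ξ):
  B: 1470 − 1(343.8) = 1126
  A: 877 − 1(343.8) = 533.2
  C: 0 + 1(343.8) = 343.8
Total out = 1126 + 533.2 + 343.8 = 2003 lbmol/h.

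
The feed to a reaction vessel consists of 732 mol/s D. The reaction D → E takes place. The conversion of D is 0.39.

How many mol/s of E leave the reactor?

D reacted = 0.39 × 732 = 285.5 mol/s; ν_D = −1, so ξ = 285.5/1 = 285.5 mol/s.
Outlet amounts (n = n₀ + ν ξ):
  D: 732 − 1(285.5) = 446.5
  E: 0 + 1(285.5) = 285.5

285 mol/s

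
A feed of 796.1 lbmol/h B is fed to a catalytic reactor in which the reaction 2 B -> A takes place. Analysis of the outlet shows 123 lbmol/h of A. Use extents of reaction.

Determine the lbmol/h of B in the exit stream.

550 lbmol/h

For A: n = n₀ + 1ξ → 123 = 0 + 1ξ, giving ξ = 123 lbmol/h.
Outlet amounts (n = n₀ + ν ξ):
  B: 796.1 − 2(123) = 550.1
  A: 0 + 1(123) = 123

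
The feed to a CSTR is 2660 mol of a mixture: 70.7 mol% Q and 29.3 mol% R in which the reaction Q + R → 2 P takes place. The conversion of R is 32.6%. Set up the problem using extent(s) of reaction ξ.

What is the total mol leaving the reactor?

R reacted = 0.326 × 779.4 = 254.1 mol; ν_R = −1, so ξ = 254.1/1 = 254.1 mol.
Outlet amounts (n = n₀ + ν ξ):
  Q: 1881 − 1(254.1) = 1627
  R: 779.4 − 1(254.1) = 525.3
  P: 0 + 2(254.1) = 508.2
Total out = 1627 + 525.3 + 508.2 = 2660 mol.

2660 mol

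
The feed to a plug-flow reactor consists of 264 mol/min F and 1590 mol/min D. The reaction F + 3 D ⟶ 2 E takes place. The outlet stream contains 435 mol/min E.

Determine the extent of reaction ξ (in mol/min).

ξ = 218 mol/min

For E: n = n₀ + 2ξ → 435 = 0 + 2ξ, giving ξ = 217.5 mol/min.
Outlet amounts (n = n₀ + ν ξ):
  F: 264 − 1(217.5) = 46.5
  D: 1590 − 3(217.5) = 937.5
  E: 0 + 2(217.5) = 435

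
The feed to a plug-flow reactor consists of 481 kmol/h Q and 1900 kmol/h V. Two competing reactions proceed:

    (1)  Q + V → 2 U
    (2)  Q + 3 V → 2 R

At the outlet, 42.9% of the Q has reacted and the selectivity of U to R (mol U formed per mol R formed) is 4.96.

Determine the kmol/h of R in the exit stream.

69.2 kmol/h

Conversion of Q: Q consumed = 0.429 × 481 = 206.3 kmol/h = 1ξ₁ + 1ξ₂.
Selectivity: 2ξ₁ / (2ξ₂) = 4.96 → ξ₁ = 4.96 ξ₂.
Substitute: (1·4.96 + 1) ξ₂ = 206.3 → ξ₂ = 34.62 kmol/h, ξ₁ = 171.7 kmol/h.
Outlet amounts (n = n₀ + Σ ν·ξ):
  Q: 481 − 1(171.7) − 1(34.62) = 274.7
  V: 1900 − 1(171.7) − 3(34.62) = 1624
  U: 0 + 2(171.7) = 343.5
  R: 0 + 2(34.62) = 69.24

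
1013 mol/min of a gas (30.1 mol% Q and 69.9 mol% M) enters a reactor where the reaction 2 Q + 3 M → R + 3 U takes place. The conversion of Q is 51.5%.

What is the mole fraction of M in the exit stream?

Q reacted = 0.515 × 304.9 = 157 mol/min; ν_Q = −2, so ξ = 157/2 = 78.52 mol/min.
Outlet amounts (n = n₀ + ν ξ):
  Q: 304.9 − 2(78.52) = 147.9
  M: 708.1 − 3(78.52) = 472.5
  R: 0 + 1(78.52) = 78.52
  U: 0 + 3(78.52) = 235.5
Total out = 934.5 mol/min; y_M = 472.5 / 934.5 = 0.5057.

0.506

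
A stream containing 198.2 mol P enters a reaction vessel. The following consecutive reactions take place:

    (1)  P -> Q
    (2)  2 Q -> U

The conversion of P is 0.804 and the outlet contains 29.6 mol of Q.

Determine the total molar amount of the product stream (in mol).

Conversion of P: P consumed = 1ξ₁ = 0.804 × 198.2 → ξ₁ = 159.4 mol.
Q balance: n_Q = 0 + 1ξ₁ − 2ξ₂ = 29.6 → ξ₂ = (1·159.4 − 29.6)/2 = 64.88 mol.
Outlet amounts (n = n₀ + Σ ν·ξ):
  P: 198.2 − 1(159.4) = 38.85
  Q: 0 + 1(159.4) − 2(64.88) = 29.6
  U: 0 + 1(64.88) = 64.88
Total out = 38.85 + 29.6 + 64.88 = 133.3 mol.

133 mol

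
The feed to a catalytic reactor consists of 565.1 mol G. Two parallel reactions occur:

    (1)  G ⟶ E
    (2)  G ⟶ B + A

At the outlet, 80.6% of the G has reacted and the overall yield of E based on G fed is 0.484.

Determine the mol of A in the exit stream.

Yield of E: 1ξ₁ / 565.1 = 0.484 → ξ₁ = 273.5 mol.
Conversion of G: 1ξ₁ + 1ξ₂ = 0.806 × 565.1 = 455.5 → ξ₂ = 182 mol.
Outlet amounts (n = n₀ + Σ ν·ξ):
  G: 565.1 − 1(273.5) − 1(182) = 109.6
  E: 0 + 1(273.5) = 273.5
  B: 0 + 1(182) = 182
  A: 0 + 1(182) = 182

182 mol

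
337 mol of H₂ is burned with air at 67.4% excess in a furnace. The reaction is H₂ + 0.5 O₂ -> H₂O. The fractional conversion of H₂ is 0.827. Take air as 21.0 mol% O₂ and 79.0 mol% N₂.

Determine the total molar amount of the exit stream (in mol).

1540 mol

Stoichiometric O₂ = 0.5 × 337 = 168.5 mol; O₂ fed = 168.5 × 1.674 = 282.1 mol.
N₂ fed = 282.1 × 79/21 = 1061 mol.
Fuel reacted = 0.827 × 337 → ξ = 278.7 mol.
Outlet (n = n₀ + ν ξ):
  H₂: 337 − 1(278.7) = 58.3
  O₂: 282.1 − 0.5(278.7) = 142.7
  N₂: 1061 (inert)
  H₂O: 0 + 1(278.7) = 278.7
Total out = 58.3 + 142.7 + 1061 + 278.7 = 1541 mol.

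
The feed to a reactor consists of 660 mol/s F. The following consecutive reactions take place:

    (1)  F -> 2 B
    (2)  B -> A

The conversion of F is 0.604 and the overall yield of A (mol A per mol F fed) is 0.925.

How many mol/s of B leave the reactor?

187 mol/s

Conversion of F: F consumed = 1ξ₁ = 0.604 × 660 → ξ₁ = 398.6 mol/s.
Yield of A: 1ξ₂ / 660 = 0.925 → ξ₂ = 610.5 mol/s.
Outlet amounts (n = n₀ + Σ ν·ξ):
  F: 660 − 1(398.6) = 261.4
  B: 0 + 2(398.6) − 1(610.5) = 186.8
  A: 0 + 1(610.5) = 610.5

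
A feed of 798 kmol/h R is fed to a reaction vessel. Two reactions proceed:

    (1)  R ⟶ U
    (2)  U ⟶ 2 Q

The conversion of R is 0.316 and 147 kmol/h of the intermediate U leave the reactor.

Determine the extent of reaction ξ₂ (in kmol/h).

ξ₂ = 105 kmol/h

Conversion of R: R consumed = 1ξ₁ = 0.316 × 798 → ξ₁ = 252.2 kmol/h.
U balance: n_U = 0 + 1ξ₁ − 1ξ₂ = 147 → ξ₂ = (1·252.2 − 147)/1 = 105.2 kmol/h.
Outlet amounts (n = n₀ + Σ ν·ξ):
  R: 798 − 1(252.2) = 545.8
  U: 0 + 1(252.2) − 1(105.2) = 147
  Q: 0 + 2(105.2) = 210.3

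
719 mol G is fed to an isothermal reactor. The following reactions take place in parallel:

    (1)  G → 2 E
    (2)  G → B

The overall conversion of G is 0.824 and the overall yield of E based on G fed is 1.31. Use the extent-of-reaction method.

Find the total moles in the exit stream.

1190 mol

Yield of E: 2ξ₁ / 719 = 1.31 → ξ₁ = 470.9 mol.
Conversion of G: 1ξ₁ + 1ξ₂ = 0.824 × 719 = 592.5 → ξ₂ = 121.5 mol.
Outlet amounts (n = n₀ + Σ ν·ξ):
  G: 719 − 1(470.9) − 1(121.5) = 126.5
  E: 0 + 2(470.9) = 941.9
  B: 0 + 1(121.5) = 121.5
Total out = 126.5 + 941.9 + 121.5 = 1190 mol.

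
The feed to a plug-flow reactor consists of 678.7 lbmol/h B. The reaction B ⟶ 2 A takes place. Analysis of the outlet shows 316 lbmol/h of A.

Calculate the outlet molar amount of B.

521 lbmol/h

For A: n = n₀ + 2ξ → 316 = 0 + 2ξ, giving ξ = 158 lbmol/h.
Outlet amounts (n = n₀ + ν ξ):
  B: 678.7 − 1(158) = 520.7
  A: 0 + 2(158) = 316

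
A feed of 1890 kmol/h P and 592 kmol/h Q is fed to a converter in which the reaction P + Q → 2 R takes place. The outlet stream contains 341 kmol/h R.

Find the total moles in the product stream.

For R: n = n₀ + 2ξ → 341 = 0 + 2ξ, giving ξ = 170.5 kmol/h.
Outlet amounts (n = n₀ + ν ξ):
  P: 1890 − 1(170.5) = 1720
  Q: 592 − 1(170.5) = 421.5
  R: 0 + 2(170.5) = 341
Total out = 1720 + 421.5 + 341 = 2482 kmol/h.

2480 kmol/h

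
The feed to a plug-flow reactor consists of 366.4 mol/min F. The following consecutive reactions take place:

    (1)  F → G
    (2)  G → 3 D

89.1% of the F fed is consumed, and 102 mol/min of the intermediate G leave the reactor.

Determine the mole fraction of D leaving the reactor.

Conversion of F: F consumed = 1ξ₁ = 0.891 × 366.4 → ξ₁ = 326.5 mol/min.
G balance: n_G = 0 + 1ξ₁ − 1ξ₂ = 102 → ξ₂ = (1·326.5 − 102)/1 = 224.5 mol/min.
Outlet amounts (n = n₀ + Σ ν·ξ):
  F: 366.4 − 1(326.5) = 39.94
  G: 0 + 1(326.5) − 1(224.5) = 102
  D: 0 + 3(224.5) = 673.4
Total out = 815.3 mol/min; y_D = 673.4 / 815.3 = 0.8259.

0.826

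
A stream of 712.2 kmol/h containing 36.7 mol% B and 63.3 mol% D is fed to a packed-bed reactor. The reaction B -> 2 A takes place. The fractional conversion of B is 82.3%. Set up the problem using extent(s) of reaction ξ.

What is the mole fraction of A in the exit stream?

0.464

B reacted = 0.823 × 261.4 = 215.1 kmol/h; ν_B = −1, so ξ = 215.1/1 = 215.1 kmol/h.
Outlet amounts (n = n₀ + ν ξ):
  B: 261.4 − 1(215.1) = 46.26
  A: 0 + 2(215.1) = 430.2
  D: 450.8 (inert)
Total out = 927.3 kmol/h; y_A = 430.2 / 927.3 = 0.464.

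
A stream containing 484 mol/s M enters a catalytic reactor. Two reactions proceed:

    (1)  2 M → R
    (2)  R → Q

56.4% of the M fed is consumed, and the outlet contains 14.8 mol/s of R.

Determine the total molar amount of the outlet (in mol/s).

348 mol/s

Conversion of M: M consumed = 2ξ₁ = 0.564 × 484 → ξ₁ = 136.5 mol/s.
R balance: n_R = 0 + 1ξ₁ − 1ξ₂ = 14.8 → ξ₂ = (1·136.5 − 14.8)/1 = 121.7 mol/s.
Outlet amounts (n = n₀ + Σ ν·ξ):
  M: 484 − 2(136.5) = 211
  R: 0 + 1(136.5) − 1(121.7) = 14.8
  Q: 0 + 1(121.7) = 121.7
Total out = 211 + 14.8 + 121.7 = 347.5 mol/s.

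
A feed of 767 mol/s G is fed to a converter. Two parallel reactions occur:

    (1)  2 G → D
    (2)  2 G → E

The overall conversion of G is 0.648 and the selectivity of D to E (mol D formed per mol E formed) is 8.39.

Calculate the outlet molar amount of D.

Conversion of G: G consumed = 0.648 × 767 = 497 mol/s = 2ξ₁ + 2ξ₂.
Selectivity: 1ξ₁ / (1ξ₂) = 8.39 → ξ₁ = 8.39 ξ₂.
Substitute: (2·8.39 + 2) ξ₂ = 497 → ξ₂ = 26.47 mol/s, ξ₁ = 222 mol/s.
Outlet amounts (n = n₀ + Σ ν·ξ):
  G: 767 − 2(222) − 2(26.47) = 270
  D: 0 + 1(222) = 222
  E: 0 + 1(26.47) = 26.47

222 mol/s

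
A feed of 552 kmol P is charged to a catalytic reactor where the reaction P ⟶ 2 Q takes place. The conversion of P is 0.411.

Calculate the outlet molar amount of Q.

P reacted = 0.411 × 552 = 226.9 kmol; ν_P = −1, so ξ = 226.9/1 = 226.9 kmol.
Outlet amounts (n = n₀ + ν ξ):
  P: 552 − 1(226.9) = 325.1
  Q: 0 + 2(226.9) = 453.7

454 kmol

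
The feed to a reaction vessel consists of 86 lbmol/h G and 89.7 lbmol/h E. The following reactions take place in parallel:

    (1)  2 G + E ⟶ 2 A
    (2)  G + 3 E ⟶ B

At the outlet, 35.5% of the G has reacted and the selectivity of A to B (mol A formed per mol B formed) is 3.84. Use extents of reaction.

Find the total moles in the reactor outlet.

145 lbmol/h

Conversion of G: G consumed = 0.355 × 86 = 30.53 lbmol/h = 2ξ₁ + 1ξ₂.
Selectivity: 2ξ₁ / (1ξ₂) = 3.84 → ξ₁ = 1.92 ξ₂.
Substitute: (2·1.92 + 1) ξ₂ = 30.53 → ξ₂ = 6.308 lbmol/h, ξ₁ = 12.11 lbmol/h.
Outlet amounts (n = n₀ + Σ ν·ξ):
  G: 86 − 2(12.11) − 1(6.308) = 55.47
  E: 89.7 − 1(12.11) − 3(6.308) = 58.67
  A: 0 + 2(12.11) = 24.22
  B: 0 + 1(6.308) = 6.308
Total out = 55.47 + 58.67 + 24.22 + 6.308 = 144.7 lbmol/h.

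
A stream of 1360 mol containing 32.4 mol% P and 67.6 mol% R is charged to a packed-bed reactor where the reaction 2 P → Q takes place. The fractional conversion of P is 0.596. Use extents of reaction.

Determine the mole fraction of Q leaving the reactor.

0.107

P reacted = 0.596 × 440.6 = 262.6 mol; ν_P = −2, so ξ = 262.6/2 = 131.3 mol.
Outlet amounts (n = n₀ + ν ξ):
  P: 440.6 − 2(131.3) = 178
  Q: 0 + 1(131.3) = 131.3
  R: 919.4 (inert)
Total out = 1229 mol; y_Q = 131.3 / 1229 = 0.1069.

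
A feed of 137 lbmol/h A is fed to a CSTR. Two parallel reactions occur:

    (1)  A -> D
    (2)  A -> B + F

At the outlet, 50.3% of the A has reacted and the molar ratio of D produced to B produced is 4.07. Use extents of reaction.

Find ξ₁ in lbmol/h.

Conversion of A: A consumed = 0.503 × 137 = 68.91 lbmol/h = 1ξ₁ + 1ξ₂.
Selectivity: 1ξ₁ / (1ξ₂) = 4.07 → ξ₁ = 4.07 ξ₂.
Substitute: (1·4.07 + 1) ξ₂ = 68.91 → ξ₂ = 13.59 lbmol/h, ξ₁ = 55.32 lbmol/h.
Outlet amounts (n = n₀ + Σ ν·ξ):
  A: 137 − 1(55.32) − 1(13.59) = 68.09
  D: 0 + 1(55.32) = 55.32
  B: 0 + 1(13.59) = 13.59
  F: 0 + 1(13.59) = 13.59

ξ₁ = 55.3 lbmol/h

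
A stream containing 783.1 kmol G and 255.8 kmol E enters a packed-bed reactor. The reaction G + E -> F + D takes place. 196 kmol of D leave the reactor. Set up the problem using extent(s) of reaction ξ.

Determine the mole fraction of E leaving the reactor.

For D: n = n₀ + 1ξ → 196 = 0 + 1ξ, giving ξ = 196 kmol.
Outlet amounts (n = n₀ + ν ξ):
  G: 783.1 − 1(196) = 587.1
  E: 255.8 − 1(196) = 59.8
  F: 0 + 1(196) = 196
  D: 0 + 1(196) = 196
Total out = 1039 kmol; y_E = 59.8 / 1039 = 0.05756.

0.0576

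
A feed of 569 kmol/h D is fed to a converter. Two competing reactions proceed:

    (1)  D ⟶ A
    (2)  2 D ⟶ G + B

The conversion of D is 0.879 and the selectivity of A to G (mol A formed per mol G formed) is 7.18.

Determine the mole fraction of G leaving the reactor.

Conversion of D: D consumed = 0.879 × 569 = 500.2 kmol/h = 1ξ₁ + 2ξ₂.
Selectivity: 1ξ₁ / (1ξ₂) = 7.18 → ξ₁ = 7.18 ξ₂.
Substitute: (1·7.18 + 2) ξ₂ = 500.2 → ξ₂ = 54.48 kmol/h, ξ₁ = 391.2 kmol/h.
Outlet amounts (n = n₀ + Σ ν·ξ):
  D: 569 − 1(391.2) − 2(54.48) = 68.85
  A: 0 + 1(391.2) = 391.2
  G: 0 + 1(54.48) = 54.48
  B: 0 + 1(54.48) = 54.48
Total out = 569 kmol/h; y_G = 54.48 / 569 = 0.09575.

0.0958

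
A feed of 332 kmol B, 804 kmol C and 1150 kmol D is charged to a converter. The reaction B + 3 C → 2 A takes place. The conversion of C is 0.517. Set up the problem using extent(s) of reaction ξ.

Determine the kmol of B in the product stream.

C reacted = 0.517 × 804 = 415.7 kmol; ν_C = −3, so ξ = 415.7/3 = 138.6 kmol.
Outlet amounts (n = n₀ + ν ξ):
  B: 332 − 1(138.6) = 193.4
  C: 804 − 3(138.6) = 388.3
  A: 0 + 2(138.6) = 277.1
  D: 1150 (inert)

193 kmol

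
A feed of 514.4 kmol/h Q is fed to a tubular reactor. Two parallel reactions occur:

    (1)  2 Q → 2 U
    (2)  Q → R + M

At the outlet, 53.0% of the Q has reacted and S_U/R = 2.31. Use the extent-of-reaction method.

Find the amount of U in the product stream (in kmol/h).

Conversion of Q: Q consumed = 0.53 × 514.4 = 272.6 kmol/h = 2ξ₁ + 1ξ₂.
Selectivity: 2ξ₁ / (1ξ₂) = 2.31 → ξ₁ = 1.155 ξ₂.
Substitute: (2·1.155 + 1) ξ₂ = 272.6 → ξ₂ = 82.37 kmol/h, ξ₁ = 95.13 kmol/h.
Outlet amounts (n = n₀ + Σ ν·ξ):
  Q: 514.4 − 2(95.13) − 1(82.37) = 241.8
  U: 0 + 2(95.13) = 190.3
  R: 0 + 1(82.37) = 82.37
  M: 0 + 1(82.37) = 82.37

190 kmol/h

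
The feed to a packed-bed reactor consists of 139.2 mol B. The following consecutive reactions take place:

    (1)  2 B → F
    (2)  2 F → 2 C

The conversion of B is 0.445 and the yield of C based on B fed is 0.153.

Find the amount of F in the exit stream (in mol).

9.67 mol

Conversion of B: B consumed = 2ξ₁ = 0.445 × 139.2 → ξ₁ = 30.97 mol.
Yield of C: 2ξ₂ / 139.2 = 0.153 → ξ₂ = 10.65 mol.
Outlet amounts (n = n₀ + Σ ν·ξ):
  B: 139.2 − 2(30.97) = 77.26
  F: 0 + 1(30.97) − 2(10.65) = 9.674
  C: 0 + 2(10.65) = 21.3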